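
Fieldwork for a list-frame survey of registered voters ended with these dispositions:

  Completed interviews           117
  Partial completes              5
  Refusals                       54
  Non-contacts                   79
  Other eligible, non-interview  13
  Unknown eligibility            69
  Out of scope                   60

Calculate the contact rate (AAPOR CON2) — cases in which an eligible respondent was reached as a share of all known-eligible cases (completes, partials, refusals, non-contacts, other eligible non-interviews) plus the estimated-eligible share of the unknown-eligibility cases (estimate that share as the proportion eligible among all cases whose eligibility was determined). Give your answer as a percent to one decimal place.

Top → 117 + 5 + 54 + 13 = 189
Eligible (known) → 117 + 5 + 54 + 79 + 13 = 268
e = 268 / (268 + 60) = 268 / 328 = 0.8171
e × U → 0.8171 × 69 = 56.38
Denom → 268 + 56.38 = 324.38
CON2 = 189 / 324.38 = 0.5826

58.3%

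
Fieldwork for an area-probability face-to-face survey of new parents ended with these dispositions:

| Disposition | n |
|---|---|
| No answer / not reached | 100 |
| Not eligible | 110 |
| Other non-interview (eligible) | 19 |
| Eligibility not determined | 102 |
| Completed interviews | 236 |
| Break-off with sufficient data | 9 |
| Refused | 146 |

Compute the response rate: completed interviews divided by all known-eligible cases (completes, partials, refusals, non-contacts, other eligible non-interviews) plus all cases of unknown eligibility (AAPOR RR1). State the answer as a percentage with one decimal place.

Numerator: 236
Denom: 236 + 9 + 146 + 100 + 19 + 102 = 612
RR1 = 236 / 612 = 0.3856

38.6%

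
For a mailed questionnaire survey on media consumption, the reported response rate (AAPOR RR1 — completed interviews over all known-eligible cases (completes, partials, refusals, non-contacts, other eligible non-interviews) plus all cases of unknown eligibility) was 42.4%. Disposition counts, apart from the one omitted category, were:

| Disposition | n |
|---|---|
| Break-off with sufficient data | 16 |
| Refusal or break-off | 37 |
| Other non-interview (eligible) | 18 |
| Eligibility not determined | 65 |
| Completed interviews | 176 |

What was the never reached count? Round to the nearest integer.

103

RR1 = 176 / D = 0.424
D = 176 / 0.424 = 415.1
Remaining denominator categories sum to 312
never reached = 415.1 − 312 ≈ 103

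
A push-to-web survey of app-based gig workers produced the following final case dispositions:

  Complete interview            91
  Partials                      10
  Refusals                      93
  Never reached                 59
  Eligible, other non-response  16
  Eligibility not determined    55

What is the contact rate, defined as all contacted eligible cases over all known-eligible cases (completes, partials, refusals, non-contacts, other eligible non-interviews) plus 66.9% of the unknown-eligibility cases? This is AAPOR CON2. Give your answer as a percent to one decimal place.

68.7%

Numerator: 91 + 10 + 93 + 16 = 210
Determined eligible: 91 + 10 + 93 + 59 + 16 = 269
e × U: 0.6690 × 55 = 36.80
Denominator: 269 + 36.80 = 305.80
CON2 = 210 / 305.80 = 0.6867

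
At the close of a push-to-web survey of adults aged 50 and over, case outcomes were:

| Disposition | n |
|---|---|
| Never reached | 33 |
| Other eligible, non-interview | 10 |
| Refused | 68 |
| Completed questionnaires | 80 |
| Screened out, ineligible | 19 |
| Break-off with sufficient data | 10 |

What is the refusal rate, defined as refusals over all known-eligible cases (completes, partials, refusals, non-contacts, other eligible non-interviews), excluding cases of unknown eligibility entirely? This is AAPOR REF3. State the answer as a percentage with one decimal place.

33.8%

Top: 68
Denominator: 80 + 10 + 68 + 33 + 10 = 201
REF3 = 68 / 201 = 0.3383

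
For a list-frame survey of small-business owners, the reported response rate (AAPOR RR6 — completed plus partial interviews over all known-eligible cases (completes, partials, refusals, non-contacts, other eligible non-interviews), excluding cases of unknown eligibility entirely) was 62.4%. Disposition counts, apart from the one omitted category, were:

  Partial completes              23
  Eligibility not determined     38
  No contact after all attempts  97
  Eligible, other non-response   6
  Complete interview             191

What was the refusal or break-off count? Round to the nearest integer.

Top → 191 + 23 = 214
RR6 = 214 / D = 0.624
D = 214 / 0.624 = 342.9
Rest of base = 317
refusal or break-off = 342.9 − 317 ≈ 26

26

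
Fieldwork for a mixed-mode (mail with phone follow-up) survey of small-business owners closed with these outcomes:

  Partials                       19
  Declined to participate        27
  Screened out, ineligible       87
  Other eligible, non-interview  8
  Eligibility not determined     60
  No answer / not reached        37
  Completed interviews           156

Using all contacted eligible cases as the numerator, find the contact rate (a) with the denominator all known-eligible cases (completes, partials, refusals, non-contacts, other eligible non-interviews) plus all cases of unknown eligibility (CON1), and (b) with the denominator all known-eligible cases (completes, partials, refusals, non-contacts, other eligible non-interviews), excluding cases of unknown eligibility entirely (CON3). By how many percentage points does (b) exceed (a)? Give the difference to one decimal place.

16.6

Top: 156 + 19 + 27 + 8 = 210
Base: 156 + 19 + 27 + 37 + 8 + 60 = 307
CON1 = 210 / 307 = 0.6840
Base: 156 + 19 + 27 + 37 + 8 = 247
CON3 = 210 / 247 = 0.8502
Difference = 85.02 − 68.40 = 16.62 percentage points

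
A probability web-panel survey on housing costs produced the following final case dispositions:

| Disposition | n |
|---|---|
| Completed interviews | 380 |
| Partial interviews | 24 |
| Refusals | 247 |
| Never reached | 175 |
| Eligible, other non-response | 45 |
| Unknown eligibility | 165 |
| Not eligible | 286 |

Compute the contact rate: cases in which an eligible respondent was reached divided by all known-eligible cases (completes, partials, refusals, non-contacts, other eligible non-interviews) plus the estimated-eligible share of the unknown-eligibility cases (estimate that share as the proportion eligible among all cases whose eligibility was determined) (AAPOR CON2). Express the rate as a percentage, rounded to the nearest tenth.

Numerator = 380 + 24 + 247 + 45 = 696
Eligible (known) = 380 + 24 + 247 + 175 + 45 = 871
e = 871 / (871 + 286) = 871 / 1157 = 0.7528
Eligible share of unknowns = 0.7528 × 165 = 124.21
Base = 871 + 124.21 = 995.21
CON2 = 696 / 995.21 = 0.6993

69.9%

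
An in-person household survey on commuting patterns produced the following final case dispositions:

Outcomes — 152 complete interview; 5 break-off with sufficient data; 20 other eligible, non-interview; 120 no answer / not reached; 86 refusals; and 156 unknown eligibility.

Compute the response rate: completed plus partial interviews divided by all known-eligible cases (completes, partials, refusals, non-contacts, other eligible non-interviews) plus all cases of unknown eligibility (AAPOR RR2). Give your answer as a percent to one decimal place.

Numerator = 152 + 5 = 157
Denominator = 152 + 5 + 86 + 120 + 20 + 156 = 539
RR2 = 157 / 539 = 0.2913

29.1%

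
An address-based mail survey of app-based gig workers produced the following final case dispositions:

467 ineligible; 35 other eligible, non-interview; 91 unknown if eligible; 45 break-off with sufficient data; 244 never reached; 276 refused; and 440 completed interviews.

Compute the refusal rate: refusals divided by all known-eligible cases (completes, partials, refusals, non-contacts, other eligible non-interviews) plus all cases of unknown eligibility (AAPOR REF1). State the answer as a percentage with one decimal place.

24.4%

Num = 276
Denom = 440 + 45 + 276 + 244 + 35 + 91 = 1131
REF1 = 276 / 1131 = 0.2440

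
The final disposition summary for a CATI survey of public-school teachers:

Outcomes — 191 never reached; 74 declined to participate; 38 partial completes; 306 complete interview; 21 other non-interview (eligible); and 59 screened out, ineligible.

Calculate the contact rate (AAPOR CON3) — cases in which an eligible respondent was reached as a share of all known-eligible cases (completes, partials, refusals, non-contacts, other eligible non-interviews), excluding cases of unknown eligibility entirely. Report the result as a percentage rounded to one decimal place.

69.7%

Numerator: 306 + 38 + 74 + 21 = 439
Base: 306 + 38 + 74 + 191 + 21 = 630
CON3 = 439 / 630 = 0.6968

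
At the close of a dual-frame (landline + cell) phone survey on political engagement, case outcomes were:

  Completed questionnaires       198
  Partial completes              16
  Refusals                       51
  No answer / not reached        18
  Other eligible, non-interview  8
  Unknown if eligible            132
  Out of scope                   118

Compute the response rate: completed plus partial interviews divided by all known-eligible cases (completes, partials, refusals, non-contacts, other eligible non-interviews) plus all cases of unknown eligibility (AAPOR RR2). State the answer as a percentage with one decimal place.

50.6%

Numerator → 198 + 16 = 214
Denom → 198 + 16 + 51 + 18 + 8 + 132 = 423
RR2 = 214 / 423 = 0.5059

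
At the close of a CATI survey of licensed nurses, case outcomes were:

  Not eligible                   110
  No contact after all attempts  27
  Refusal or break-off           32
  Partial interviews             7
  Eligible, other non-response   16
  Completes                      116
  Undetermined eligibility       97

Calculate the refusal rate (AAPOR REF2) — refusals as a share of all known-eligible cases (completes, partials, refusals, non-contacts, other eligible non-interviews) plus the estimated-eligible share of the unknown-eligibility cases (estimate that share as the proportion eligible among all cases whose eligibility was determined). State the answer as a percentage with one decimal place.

12.3%

Top = 32
Known eligible = 116 + 7 + 32 + 27 + 16 = 198
e = 198 / (198 + 110) = 198 / 308 = 0.6429
e × U = 0.6429 × 97 = 62.36
Denominator = 198 + 62.36 = 260.36
REF2 = 32 / 260.36 = 0.1229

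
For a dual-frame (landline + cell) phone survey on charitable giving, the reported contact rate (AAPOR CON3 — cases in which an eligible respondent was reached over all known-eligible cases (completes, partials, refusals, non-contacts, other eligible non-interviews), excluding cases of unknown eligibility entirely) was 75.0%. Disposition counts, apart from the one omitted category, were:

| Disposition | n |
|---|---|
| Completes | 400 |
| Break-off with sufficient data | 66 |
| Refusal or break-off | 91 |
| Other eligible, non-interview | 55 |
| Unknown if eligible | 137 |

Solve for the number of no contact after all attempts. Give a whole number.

Top = 400 + 66 + 91 + 55 = 612
CON3 = 612 / D = 0.750
D = 612 / 0.750 = 816.0
Rest of base = 612
no contact after all attempts = 816.0 − 612 ≈ 204

204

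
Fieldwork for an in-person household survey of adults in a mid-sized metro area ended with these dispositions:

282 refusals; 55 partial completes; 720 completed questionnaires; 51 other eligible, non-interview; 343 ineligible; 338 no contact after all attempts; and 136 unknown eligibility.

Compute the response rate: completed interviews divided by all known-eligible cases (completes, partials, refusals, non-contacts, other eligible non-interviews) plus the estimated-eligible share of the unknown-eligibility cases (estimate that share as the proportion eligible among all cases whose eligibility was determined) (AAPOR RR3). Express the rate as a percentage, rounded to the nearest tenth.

Numerator: 720
Known eligible: 720 + 55 + 282 + 338 + 51 = 1446
e = 1446 / (1446 + 343) = 1446 / 1789 = 0.8083
Eligible share of unknowns: 0.8083 × 136 = 109.93
Denom: 1446 + 109.93 = 1555.93
RR3 = 720 / 1555.93 = 0.4627

46.3%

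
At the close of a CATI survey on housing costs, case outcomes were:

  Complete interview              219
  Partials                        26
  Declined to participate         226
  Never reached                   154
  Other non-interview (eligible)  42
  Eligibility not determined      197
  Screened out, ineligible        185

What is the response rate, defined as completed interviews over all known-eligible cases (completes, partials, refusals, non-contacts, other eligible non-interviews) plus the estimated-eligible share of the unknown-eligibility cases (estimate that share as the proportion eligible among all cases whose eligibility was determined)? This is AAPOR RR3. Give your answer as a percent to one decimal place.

Num = 219
Known eligible = 219 + 26 + 226 + 154 + 42 = 667
e = 667 / (667 + 185) = 667 / 852 = 0.7829
e × U = 0.7829 × 197 = 154.23
Base = 667 + 154.23 = 821.23
RR3 = 219 / 821.23 = 0.2667

26.7%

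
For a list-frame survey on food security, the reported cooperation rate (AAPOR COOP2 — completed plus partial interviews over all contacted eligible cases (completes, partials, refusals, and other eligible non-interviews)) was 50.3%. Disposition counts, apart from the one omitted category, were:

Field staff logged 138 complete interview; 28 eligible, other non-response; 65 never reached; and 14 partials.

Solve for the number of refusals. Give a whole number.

Top = 138 + 14 = 152
COOP2 = 152 / D = 0.503
D = 152 / 0.503 = 302.2
Rest of base = 180
refusals = 302.2 − 180 ≈ 122

122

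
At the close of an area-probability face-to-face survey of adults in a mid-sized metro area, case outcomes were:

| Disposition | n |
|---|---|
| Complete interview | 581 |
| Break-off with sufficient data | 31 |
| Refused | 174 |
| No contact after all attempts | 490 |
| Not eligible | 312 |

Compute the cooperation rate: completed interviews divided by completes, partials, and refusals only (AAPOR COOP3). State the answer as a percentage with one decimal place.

Numerator → 581
Denominator → 581 + 31 + 174 = 786
COOP3 = 581 / 786 = 0.7392

73.9%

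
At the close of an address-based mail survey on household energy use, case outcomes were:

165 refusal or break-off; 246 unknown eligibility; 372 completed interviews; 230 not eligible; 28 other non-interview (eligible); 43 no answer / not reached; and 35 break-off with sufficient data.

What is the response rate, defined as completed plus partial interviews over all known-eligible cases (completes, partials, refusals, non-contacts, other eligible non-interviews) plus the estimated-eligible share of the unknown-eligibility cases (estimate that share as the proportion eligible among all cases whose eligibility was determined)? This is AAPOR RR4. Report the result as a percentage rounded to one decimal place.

Numerator → 372 + 35 = 407
Known eligible → 372 + 35 + 165 + 43 + 28 = 643
e = 643 / (643 + 230) = 643 / 873 = 0.7365
Eligible share of unknowns → 0.7365 × 246 = 181.18
Base → 643 + 181.18 = 824.18
RR4 = 407 / 824.18 = 0.4938

49.4%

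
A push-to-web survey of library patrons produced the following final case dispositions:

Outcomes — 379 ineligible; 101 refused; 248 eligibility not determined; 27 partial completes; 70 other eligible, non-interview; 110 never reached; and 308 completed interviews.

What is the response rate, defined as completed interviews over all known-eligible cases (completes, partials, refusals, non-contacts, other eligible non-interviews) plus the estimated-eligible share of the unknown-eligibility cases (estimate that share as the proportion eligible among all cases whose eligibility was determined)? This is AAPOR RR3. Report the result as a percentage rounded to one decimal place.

Num = 308
Determined eligible = 308 + 27 + 101 + 110 + 70 = 616
e = 616 / (616 + 379) = 616 / 995 = 0.6191
e × U = 0.6191 × 248 = 153.54
Denom = 616 + 153.54 = 769.54
RR3 = 308 / 769.54 = 0.4002

40.0%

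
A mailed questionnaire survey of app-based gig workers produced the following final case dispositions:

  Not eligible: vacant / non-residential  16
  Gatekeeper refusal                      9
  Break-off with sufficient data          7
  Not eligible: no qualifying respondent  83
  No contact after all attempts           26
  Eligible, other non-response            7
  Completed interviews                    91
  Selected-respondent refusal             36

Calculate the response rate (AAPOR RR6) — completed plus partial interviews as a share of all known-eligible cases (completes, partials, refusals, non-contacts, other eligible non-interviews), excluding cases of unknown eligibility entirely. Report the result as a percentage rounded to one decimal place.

Refusals = 9 + 36 = 45
Not eligible = 83 + 16 = 99
Num: 91 + 7 = 98
Denom: 91 + 7 + 45 + 26 + 7 = 176
RR6 = 98 / 176 = 0.5568

55.7%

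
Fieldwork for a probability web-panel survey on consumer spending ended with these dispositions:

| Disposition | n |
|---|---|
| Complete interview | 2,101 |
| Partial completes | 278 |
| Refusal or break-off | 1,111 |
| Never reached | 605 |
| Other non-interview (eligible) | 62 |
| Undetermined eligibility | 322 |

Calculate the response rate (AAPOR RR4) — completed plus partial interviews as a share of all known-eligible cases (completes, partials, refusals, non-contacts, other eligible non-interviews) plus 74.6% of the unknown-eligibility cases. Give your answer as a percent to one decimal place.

Num → 2101 + 278 = 2379
Eligible (known) → 2101 + 278 + 1111 + 605 + 62 = 4157
Eligible share of unknowns → 0.7460 × 322 = 240.21
Denominator → 4157 + 240.21 = 4397.21
RR4 = 2379 / 4397.21 = 0.5410

54.1%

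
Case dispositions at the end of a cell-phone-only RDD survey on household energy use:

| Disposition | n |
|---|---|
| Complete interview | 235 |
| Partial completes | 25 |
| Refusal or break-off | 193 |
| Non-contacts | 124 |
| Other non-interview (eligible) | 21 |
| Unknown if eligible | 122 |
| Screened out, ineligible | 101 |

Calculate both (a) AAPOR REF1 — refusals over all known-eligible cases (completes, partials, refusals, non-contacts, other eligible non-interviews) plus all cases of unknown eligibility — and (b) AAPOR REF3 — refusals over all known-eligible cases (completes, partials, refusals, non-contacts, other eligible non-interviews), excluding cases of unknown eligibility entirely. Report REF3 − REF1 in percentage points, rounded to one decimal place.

5.5

Num → 193
Denom → 235 + 25 + 193 + 124 + 21 + 122 = 720
REF1 = 193 / 720 = 0.2681
Denom → 235 + 25 + 193 + 124 + 21 = 598
REF3 = 193 / 598 = 0.3227
Difference = 32.27 − 26.81 = 5.46 percentage points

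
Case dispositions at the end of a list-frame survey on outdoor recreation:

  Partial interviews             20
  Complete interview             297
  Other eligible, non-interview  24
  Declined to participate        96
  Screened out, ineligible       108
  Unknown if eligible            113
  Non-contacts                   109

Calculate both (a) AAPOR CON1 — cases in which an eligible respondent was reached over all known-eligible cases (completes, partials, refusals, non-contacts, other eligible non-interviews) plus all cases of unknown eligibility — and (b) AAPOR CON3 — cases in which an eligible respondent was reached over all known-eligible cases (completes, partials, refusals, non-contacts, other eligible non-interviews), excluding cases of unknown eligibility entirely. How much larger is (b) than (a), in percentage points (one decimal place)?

Numerator → 297 + 20 + 96 + 24 = 437
Denom → 297 + 20 + 96 + 109 + 24 + 113 = 659
CON1 = 437 / 659 = 0.6631
Denom → 297 + 20 + 96 + 109 + 24 = 546
CON3 = 437 / 546 = 0.8004
Difference = 80.04 − 66.31 = 13.73 percentage points

13.7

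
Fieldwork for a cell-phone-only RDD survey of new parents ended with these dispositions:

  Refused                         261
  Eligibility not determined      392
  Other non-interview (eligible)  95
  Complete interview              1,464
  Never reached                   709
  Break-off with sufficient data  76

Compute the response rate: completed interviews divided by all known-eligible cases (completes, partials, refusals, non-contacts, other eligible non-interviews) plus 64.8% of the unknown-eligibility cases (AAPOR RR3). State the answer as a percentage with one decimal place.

51.2%

Num = 1464
Determined eligible = 1464 + 76 + 261 + 709 + 95 = 2605
Estimated eligible among unknowns = 0.6480 × 392 = 254.02
Denominator = 2605 + 254.02 = 2859.02
RR3 = 1464 / 2859.02 = 0.5121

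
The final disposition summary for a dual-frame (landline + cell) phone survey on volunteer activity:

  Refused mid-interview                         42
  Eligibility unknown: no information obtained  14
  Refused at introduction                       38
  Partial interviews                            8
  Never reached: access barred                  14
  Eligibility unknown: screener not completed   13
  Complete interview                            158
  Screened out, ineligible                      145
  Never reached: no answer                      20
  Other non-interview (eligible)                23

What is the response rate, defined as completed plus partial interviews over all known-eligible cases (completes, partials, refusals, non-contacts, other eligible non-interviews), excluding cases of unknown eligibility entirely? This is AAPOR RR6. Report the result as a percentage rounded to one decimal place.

Refused = 38 + 42 = 80
No contact after all attempts = 20 + 14 = 34
Unknown eligibility = 13 + 14 = 27
Num = 158 + 8 = 166
Base = 158 + 8 + 80 + 34 + 23 = 303
RR6 = 166 / 303 = 0.5479

54.8%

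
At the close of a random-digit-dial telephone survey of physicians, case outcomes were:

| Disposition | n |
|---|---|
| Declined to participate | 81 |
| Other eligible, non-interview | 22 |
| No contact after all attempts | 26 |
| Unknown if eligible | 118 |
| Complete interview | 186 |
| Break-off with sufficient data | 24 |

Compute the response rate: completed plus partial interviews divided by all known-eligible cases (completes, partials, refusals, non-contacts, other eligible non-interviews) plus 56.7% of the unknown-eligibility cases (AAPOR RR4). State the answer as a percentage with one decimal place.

Num = 186 + 24 = 210
Known eligible = 186 + 24 + 81 + 26 + 22 = 339
Eligible share of unknowns = 0.5670 × 118 = 66.91
Denominator = 339 + 66.91 = 405.91
RR4 = 210 / 405.91 = 0.5174

51.7%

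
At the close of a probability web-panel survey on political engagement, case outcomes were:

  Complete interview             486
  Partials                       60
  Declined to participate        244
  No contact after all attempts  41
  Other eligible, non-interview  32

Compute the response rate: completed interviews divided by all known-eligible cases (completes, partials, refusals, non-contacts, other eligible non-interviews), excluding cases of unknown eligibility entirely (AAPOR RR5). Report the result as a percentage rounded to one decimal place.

56.3%

Numerator: 486
Base: 486 + 60 + 244 + 41 + 32 = 863
RR5 = 486 / 863 = 0.5632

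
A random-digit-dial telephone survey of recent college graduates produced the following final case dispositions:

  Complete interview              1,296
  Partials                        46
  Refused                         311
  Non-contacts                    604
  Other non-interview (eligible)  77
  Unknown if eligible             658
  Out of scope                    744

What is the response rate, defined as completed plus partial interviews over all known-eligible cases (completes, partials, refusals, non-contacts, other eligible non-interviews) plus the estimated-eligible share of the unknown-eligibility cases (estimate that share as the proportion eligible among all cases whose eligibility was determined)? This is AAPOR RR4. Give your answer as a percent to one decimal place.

Num → 1296 + 46 = 1342
Determined eligible → 1296 + 46 + 311 + 604 + 77 = 2334
e = 2334 / (2334 + 744) = 2334 / 3078 = 0.7583
Eligible share of unknowns → 0.7583 × 658 = 498.96
Denominator → 2334 + 498.96 = 2832.96
RR4 = 1342 / 2832.96 = 0.4737

47.4%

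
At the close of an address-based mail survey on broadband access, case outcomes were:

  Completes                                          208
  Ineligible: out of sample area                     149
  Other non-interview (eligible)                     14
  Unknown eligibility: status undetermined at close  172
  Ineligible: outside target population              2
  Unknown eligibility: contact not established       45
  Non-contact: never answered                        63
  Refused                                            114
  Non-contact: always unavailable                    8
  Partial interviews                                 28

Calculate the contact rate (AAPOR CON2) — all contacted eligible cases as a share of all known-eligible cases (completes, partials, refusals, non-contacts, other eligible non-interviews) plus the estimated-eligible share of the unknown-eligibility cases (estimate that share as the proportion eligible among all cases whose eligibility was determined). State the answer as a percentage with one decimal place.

61.1%

Never reached = 63 + 8 = 71
Unknown if eligible = 45 + 172 = 217
Ineligible = 2 + 149 = 151
Num → 208 + 28 + 114 + 14 = 364
Eligible (known) → 208 + 28 + 114 + 71 + 14 = 435
e = 435 / (435 + 151) = 435 / 586 = 0.7423
Eligible share of unknowns → 0.7423 × 217 = 161.08
Denom → 435 + 161.08 = 596.08
CON2 = 364 / 596.08 = 0.6107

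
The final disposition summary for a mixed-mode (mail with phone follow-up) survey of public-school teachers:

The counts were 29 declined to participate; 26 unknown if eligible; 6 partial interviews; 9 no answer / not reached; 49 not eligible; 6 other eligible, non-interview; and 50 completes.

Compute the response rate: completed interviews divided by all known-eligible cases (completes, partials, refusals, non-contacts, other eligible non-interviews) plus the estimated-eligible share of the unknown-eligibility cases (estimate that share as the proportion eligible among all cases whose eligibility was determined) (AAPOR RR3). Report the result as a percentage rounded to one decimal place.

Num: 50
Determined eligible: 50 + 6 + 29 + 9 + 6 = 100
e = 100 / (100 + 49) = 100 / 149 = 0.6711
Estimated eligible among unknowns: 0.6711 × 26 = 17.45
Base: 100 + 17.45 = 117.45
RR3 = 50 / 117.45 = 0.4257

42.6%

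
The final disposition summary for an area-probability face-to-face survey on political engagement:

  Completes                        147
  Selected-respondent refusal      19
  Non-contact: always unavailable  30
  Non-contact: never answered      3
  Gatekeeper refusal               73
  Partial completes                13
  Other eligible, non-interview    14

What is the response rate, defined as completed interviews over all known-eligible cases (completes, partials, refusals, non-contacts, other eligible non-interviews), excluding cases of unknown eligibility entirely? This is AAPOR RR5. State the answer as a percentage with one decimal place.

49.2%

Declined to participate = 73 + 19 = 92
Non-contacts = 3 + 30 = 33
Top: 147
Denominator: 147 + 13 + 92 + 33 + 14 = 299
RR5 = 147 / 299 = 0.4916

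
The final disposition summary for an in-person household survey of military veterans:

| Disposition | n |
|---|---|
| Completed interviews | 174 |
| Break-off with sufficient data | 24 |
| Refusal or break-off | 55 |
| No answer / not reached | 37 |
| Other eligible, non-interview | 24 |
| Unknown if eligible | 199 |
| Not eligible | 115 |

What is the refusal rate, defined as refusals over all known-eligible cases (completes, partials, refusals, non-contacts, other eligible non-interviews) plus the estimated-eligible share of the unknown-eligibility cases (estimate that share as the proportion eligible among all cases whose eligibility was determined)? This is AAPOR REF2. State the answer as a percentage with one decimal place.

Numerator: 55
Known eligible: 174 + 24 + 55 + 37 + 24 = 314
e = 314 / (314 + 115) = 314 / 429 = 0.7319
e × U: 0.7319 × 199 = 145.65
Denominator: 314 + 145.65 = 459.65
REF2 = 55 / 459.65 = 0.1197

12.0%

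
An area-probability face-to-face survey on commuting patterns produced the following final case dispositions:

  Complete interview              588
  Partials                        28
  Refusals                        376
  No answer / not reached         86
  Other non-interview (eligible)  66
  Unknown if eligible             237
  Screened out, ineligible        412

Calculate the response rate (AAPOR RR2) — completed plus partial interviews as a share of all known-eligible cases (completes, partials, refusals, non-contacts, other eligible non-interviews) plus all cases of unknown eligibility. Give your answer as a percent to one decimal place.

Numerator → 588 + 28 = 616
Denom → 588 + 28 + 376 + 86 + 66 + 237 = 1381
RR2 = 616 / 1381 = 0.4461

44.6%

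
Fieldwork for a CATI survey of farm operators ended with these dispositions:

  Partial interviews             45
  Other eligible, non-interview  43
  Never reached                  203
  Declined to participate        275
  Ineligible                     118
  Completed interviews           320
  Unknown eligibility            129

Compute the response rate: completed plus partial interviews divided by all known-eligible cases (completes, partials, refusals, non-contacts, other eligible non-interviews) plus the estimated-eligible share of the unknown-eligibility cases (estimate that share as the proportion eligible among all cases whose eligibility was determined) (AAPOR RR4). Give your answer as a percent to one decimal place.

36.5%

Top: 320 + 45 = 365
Eligible (known): 320 + 45 + 275 + 203 + 43 = 886
e = 886 / (886 + 118) = 886 / 1004 = 0.8825
e × U: 0.8825 × 129 = 113.84
Denom: 886 + 113.84 = 999.84
RR4 = 365 / 999.84 = 0.3651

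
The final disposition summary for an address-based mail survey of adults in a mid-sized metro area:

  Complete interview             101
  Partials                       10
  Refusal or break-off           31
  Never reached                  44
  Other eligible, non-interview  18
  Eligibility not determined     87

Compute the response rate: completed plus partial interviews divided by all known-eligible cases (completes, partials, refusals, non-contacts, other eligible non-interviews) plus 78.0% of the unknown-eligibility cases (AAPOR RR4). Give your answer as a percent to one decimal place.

Top: 101 + 10 = 111
Known eligible: 101 + 10 + 31 + 44 + 18 = 204
Estimated eligible among unknowns: 0.7800 × 87 = 67.86
Denom: 204 + 67.86 = 271.86
RR4 = 111 / 271.86 = 0.4083

40.8%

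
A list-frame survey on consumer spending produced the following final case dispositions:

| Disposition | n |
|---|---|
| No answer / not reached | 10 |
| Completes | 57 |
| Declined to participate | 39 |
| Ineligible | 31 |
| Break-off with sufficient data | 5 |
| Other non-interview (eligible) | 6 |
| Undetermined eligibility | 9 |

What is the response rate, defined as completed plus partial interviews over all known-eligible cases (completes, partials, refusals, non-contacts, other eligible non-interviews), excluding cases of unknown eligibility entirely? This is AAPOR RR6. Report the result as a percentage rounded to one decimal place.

53.0%

Num → 57 + 5 = 62
Denominator → 57 + 5 + 39 + 10 + 6 = 117
RR6 = 62 / 117 = 0.5299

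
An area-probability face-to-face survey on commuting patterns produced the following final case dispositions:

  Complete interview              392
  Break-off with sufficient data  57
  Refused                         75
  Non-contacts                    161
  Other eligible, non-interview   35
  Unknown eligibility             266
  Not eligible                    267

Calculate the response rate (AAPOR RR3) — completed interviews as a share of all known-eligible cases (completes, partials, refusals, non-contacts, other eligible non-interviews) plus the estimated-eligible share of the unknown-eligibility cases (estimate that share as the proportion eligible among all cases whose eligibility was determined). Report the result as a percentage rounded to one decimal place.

42.9%

Numerator = 392
Known eligible = 392 + 57 + 75 + 161 + 35 = 720
e = 720 / (720 + 267) = 720 / 987 = 0.7295
Eligible share of unknowns = 0.7295 × 266 = 194.05
Base = 720 + 194.05 = 914.05
RR3 = 392 / 914.05 = 0.4289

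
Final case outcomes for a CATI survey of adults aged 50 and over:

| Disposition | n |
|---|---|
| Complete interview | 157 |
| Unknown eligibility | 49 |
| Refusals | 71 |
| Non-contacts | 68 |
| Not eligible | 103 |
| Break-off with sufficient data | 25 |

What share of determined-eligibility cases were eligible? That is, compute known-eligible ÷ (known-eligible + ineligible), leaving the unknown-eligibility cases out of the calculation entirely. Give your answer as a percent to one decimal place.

75.7%

Known eligible: 157 + 25 + 71 + 68 = 321
e = 321 / (321 + 103) = 321 / 424 = 0.7571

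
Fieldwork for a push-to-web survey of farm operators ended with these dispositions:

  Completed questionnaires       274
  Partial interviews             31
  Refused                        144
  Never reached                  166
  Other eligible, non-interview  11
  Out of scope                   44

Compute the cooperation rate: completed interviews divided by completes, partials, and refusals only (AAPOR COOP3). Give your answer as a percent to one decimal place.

Top: 274
Denom: 274 + 31 + 144 = 449
COOP3 = 274 / 449 = 0.6102

61.0%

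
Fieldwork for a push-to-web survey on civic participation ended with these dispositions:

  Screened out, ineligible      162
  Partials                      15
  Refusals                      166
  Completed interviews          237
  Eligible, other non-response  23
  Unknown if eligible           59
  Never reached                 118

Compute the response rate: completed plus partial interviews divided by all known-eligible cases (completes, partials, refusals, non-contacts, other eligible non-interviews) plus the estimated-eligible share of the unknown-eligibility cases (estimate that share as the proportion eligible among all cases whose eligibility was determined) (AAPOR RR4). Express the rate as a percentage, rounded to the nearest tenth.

41.7%

Num → 237 + 15 = 252
Determined eligible → 237 + 15 + 166 + 118 + 23 = 559
e = 559 / (559 + 162) = 559 / 721 = 0.7753
Estimated eligible among unknowns → 0.7753 × 59 = 45.74
Denom → 559 + 45.74 = 604.74
RR4 = 252 / 604.74 = 0.4167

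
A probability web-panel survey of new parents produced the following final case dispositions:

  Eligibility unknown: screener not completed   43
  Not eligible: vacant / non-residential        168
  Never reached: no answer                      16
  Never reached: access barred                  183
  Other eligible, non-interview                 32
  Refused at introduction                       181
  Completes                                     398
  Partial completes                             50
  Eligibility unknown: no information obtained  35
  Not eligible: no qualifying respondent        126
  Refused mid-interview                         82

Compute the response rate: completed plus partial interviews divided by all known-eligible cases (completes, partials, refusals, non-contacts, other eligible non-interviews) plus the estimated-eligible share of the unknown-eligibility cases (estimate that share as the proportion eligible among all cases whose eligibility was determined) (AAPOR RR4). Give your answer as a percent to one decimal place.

44.7%

Refusal or break-off = 181 + 82 = 263
No contact after all attempts = 16 + 183 = 199
Unknown if eligible = 43 + 35 = 78
Ineligible = 126 + 168 = 294
Top = 398 + 50 = 448
Determined eligible = 398 + 50 + 263 + 199 + 32 = 942
e = 942 / (942 + 294) = 942 / 1236 = 0.7621
Estimated eligible among unknowns = 0.7621 × 78 = 59.44
Denom = 942 + 59.44 = 1001.44
RR4 = 448 / 1001.44 = 0.4474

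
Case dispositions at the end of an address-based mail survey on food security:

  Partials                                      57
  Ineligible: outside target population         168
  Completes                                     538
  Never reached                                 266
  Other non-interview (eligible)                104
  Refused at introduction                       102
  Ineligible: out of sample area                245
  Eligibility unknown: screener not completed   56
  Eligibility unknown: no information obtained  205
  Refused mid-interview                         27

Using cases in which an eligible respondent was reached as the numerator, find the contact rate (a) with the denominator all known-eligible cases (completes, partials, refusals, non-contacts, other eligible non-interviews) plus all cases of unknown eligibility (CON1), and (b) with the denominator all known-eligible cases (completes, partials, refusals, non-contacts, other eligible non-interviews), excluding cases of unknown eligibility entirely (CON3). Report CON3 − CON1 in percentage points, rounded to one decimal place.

14.6

Refusal or break-off = 102 + 27 = 129
Eligibility not determined = 56 + 205 = 261
Ineligible = 168 + 245 = 413
Numerator = 538 + 57 + 129 + 104 = 828
Denominator = 538 + 57 + 129 + 266 + 104 + 261 = 1355
CON1 = 828 / 1355 = 0.6111
Denominator = 538 + 57 + 129 + 266 + 104 = 1094
CON3 = 828 / 1094 = 0.7569
Difference = 75.69 − 61.11 = 14.58 percentage points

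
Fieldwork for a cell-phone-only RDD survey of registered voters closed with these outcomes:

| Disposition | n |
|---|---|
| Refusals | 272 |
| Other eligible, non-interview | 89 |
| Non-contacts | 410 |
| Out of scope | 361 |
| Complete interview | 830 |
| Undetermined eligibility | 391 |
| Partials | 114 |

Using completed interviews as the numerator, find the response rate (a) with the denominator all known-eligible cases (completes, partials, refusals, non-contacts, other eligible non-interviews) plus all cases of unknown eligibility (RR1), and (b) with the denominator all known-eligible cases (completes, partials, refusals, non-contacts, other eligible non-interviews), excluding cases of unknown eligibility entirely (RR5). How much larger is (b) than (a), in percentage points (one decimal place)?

Num = 830
Base = 830 + 114 + 272 + 410 + 89 + 391 = 2106
RR1 = 830 / 2106 = 0.3941
Base = 830 + 114 + 272 + 410 + 89 = 1715
RR5 = 830 / 1715 = 0.4840
Difference = 48.40 − 39.41 = 8.99 percentage points

9.0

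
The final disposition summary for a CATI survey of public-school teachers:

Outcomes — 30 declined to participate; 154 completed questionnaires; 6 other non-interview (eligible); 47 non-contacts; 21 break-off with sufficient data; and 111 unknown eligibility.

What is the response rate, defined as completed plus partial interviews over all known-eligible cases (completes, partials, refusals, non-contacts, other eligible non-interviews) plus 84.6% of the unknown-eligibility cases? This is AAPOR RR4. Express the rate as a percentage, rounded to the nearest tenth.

Num → 154 + 21 = 175
Determined eligible → 154 + 21 + 30 + 47 + 6 = 258
e × U → 0.8460 × 111 = 93.91
Denom → 258 + 93.91 = 351.91
RR4 = 175 / 351.91 = 0.4973

49.7%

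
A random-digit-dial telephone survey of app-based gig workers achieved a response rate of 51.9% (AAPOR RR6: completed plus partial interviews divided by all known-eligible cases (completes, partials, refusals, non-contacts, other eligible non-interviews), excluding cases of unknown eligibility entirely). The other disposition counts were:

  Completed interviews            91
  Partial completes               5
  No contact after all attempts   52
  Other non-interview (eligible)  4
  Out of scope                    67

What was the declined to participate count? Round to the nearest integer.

33

Num → 91 + 5 = 96
RR6 = 96 / D = 0.519
D = 96 / 0.519 = 185.0
Remaining denominator categories sum to 152
declined to participate = 185.0 − 152 ≈ 33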